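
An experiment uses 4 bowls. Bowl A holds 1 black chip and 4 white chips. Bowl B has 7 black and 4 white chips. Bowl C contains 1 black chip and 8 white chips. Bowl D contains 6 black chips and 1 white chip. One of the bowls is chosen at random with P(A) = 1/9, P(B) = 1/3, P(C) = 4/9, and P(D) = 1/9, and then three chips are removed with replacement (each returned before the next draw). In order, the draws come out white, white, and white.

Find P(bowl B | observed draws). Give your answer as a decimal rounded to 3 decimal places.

0.042

Under each hypothesis, the probability of the observed sequence is: P(data | bowl A) = (4/5)(4/5)(4/5) = 0.512; P(data | bowl B) = (4/11)(4/11)(4/11) = 0.048084; P(data | bowl C) = (8/9)(8/9)(8/9) = 0.70233; P(data | bowl D) = (1/7)(1/7)(1/7) = 0.0029155.
Weighting by the prior gives 1/9 · 0.512 = 0.056889, 1/3 · 0.048084 = 0.016028, 4/9 · 0.70233 = 0.31215, 1/9 · 0.0029155 = 0.00032394; summing to 0.38539.
Therefore the posterior P(bowl B | data) = (0.016028) / (0.38539) = 0.041589.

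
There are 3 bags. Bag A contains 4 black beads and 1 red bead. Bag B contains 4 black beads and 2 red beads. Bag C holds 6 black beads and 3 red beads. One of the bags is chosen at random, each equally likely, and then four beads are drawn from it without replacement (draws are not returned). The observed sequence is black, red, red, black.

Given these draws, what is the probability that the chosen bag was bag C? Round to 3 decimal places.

Under each hypothesis, the probability of the observed sequence is: P(data | bag A) = (4/5)(1/4)(0/3) = 0; P(data | bag B) = (4/6)(2/5)(1/4)(3/3) = 0.066667; P(data | bag C) = (6/9)(3/8)(2/7)(5/6) = 0.059524.
Weighting by the prior gives 1/3 · 0 = 0, 1/3 · 0.066667 = 0.022222, 1/3 · 0.059524 = 0.019841; with total 0.042063.
By Bayes' rule, P(bag C | data) = (0.019841) / (0.042063) = 0.4717.

0.472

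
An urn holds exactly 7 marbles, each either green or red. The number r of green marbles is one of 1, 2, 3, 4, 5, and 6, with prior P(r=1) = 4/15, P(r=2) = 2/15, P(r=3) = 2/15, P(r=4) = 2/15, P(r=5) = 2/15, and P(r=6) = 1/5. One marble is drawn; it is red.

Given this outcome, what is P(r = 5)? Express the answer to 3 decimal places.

0.073

For each hypothesis, P(data | H) works out to: P(data | r = 1) = (6/7) = 6/7; P(data | r = 2) = (5/7) = 5/7; P(data | r = 3) = (4/7) = 4/7; P(data | r = 4) = (3/7) = 3/7; P(data | r = 5) = (2/7) = 2/7; P(data | r = 6) = (1/7) = 1/7.
The prior-weighted likelihoods are 4/15 · 6/7 = 8/35, 2/15 · 5/7 = 2/21, 2/15 · 4/7 = 8/105, 2/15 · 3/7 = 2/35, 2/15 · 2/7 = 4/105, 1/5 · 1/7 = 1/35; summing to 11/21.
By Bayes' rule, P(r = 5 | data) = (4/105) / (11/21) = 4/55.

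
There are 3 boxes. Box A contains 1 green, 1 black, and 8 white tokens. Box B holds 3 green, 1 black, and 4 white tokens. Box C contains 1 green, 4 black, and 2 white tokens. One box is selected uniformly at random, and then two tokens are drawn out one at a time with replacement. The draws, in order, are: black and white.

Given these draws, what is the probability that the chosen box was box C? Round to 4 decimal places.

0.5340

Under each hypothesis, the probability of the observed sequence is: P(data | box A) = (1/10)(8/10) = 0.08; P(data | box B) = (1/8)(4/8) = 0.0625; P(data | box C) = (4/7)(2/7) = 0.16327.
Weighting by the prior gives 1/3 · 0.08 = 0.026667, 1/3 · 0.0625 = 0.020833, 1/3 · 0.16327 = 0.054422; with total 0.10192.
By Bayes' rule, P(box C | data) = (0.054422) / (0.10192) = 0.53396.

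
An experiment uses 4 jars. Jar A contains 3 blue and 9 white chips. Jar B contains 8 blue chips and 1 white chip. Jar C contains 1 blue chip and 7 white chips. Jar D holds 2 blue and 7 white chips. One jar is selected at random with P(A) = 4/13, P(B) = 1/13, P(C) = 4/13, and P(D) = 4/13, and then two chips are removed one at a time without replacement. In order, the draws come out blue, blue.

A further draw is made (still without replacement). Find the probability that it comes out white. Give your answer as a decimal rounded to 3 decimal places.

0.360

Compute the likelihood of the observed sequence for each case: P(data | jar A) = (3/12)(2/11) = 0.045455; P(data | jar B) = (8/9)(7/8) = 0.77778; P(data | jar C) = (1/8)(0/7) = 0; P(data | jar D) = (2/9)(1/8) = 0.027778.
The prior-weighted likelihoods are 4/13 · 0.045455 = 0.013986, 1/13 · 0.77778 = 0.059829, 4/13 · 0 = 0, 4/13 · 0.027778 = 0.008547; summing to 0.082362.
Dividing through by the total gives posterior P(jar A | data) = 0.16981, P(jar B | data) = 0.72642, P(jar C | data) = 0, P(jar D | data) = 0.10377.
So P(white next | data) = Σ P(white next | H) P(H | data) = (9/10)(0.16981) + (1/7)(0.72642) + (1)(0.10377) = 0.36038.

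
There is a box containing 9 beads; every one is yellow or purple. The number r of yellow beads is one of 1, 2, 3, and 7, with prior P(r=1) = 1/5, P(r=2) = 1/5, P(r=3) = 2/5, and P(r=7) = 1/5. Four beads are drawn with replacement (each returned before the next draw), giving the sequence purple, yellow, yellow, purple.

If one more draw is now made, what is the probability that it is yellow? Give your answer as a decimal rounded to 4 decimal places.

0.3796

Compute the likelihood of the observed sequence for each case: P(data | r = 1) = (8/9)(1/9)(1/9)(8/9) = 0.0097546; P(data | r = 2) = (7/9)(2/9)(2/9)(7/9) = 0.029873; P(data | r = 3) = (6/9)(3/9)(3/9)(6/9) = 0.049383; P(data | r = 7) = (2/9)(7/9)(7/9)(2/9) = 0.029873.
Multiplying each by its prior: 1/5 · 0.0097546 = 0.0019509, 1/5 · 0.029873 = 0.0059747, 2/5 · 0.049383 = 0.019753, 1/5 · 0.029873 = 0.0059747; with total 0.033653.
The posterior is then P(r = 1 | data) = 0.057971, P(r = 2 | data) = 0.17754, P(r = 3 | data) = 0.58696, P(r = 7 | data) = 0.17754.
The predictive probability is P(yellow next | data) = (1/9)(0.057971) + (2/9)(0.17754) + (1/3)(0.58696) + (7/9)(0.17754) = 0.37963.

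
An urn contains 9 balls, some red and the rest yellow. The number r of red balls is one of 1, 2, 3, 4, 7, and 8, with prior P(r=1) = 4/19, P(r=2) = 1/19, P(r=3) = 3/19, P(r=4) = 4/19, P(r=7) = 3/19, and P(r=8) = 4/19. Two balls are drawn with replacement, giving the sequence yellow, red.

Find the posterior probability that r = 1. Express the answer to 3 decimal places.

Under each hypothesis, the probability of the observed sequence is: P(data | r = 1) = (8/9)(1/9) = 0.098765; P(data | r = 2) = (7/9)(2/9) = 0.17284; P(data | r = 3) = (6/9)(3/9) = 0.22222; P(data | r = 4) = (5/9)(4/9) = 0.24691; P(data | r = 7) = (2/9)(7/9) = 0.17284; P(data | r = 8) = (1/9)(8/9) = 0.098765.
Weighting by the prior gives 4/19 · 0.098765 = 0.020793, 1/19 · 0.17284 = 0.0090968, 3/19 · 0.22222 = 0.035088, 4/19 · 0.24691 = 0.051982, 3/19 · 0.17284 = 0.02729, 4/19 · 0.098765 = 0.020793; with total 0.16504.
By Bayes' rule, P(r = 1 | data) = (0.020793) / (0.16504) = 0.12598.

0.126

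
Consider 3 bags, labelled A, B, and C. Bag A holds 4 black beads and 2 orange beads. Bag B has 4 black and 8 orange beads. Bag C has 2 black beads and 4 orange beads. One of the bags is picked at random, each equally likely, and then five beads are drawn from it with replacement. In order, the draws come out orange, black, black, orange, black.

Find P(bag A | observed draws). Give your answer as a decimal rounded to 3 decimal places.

Under each hypothesis, the probability of the observed sequence is: P(data | bag A) = (2/6)(4/6)(4/6)(2/6)(4/6) = 8/243; P(data | bag B) = (8/12)(4/12)(4/12)(8/12)(4/12) = 4/243; P(data | bag C) = (4/6)(2/6)(2/6)(4/6)(2/6) = 4/243.
The prior-weighted likelihoods are 1/3 · 8/243 = 8/729, 1/3 · 4/243 = 4/729, 1/3 · 4/243 = 4/729; summing to 16/729.
Therefore the posterior P(bag A | data) = (8/729) / (16/729) = 1/2.

0.500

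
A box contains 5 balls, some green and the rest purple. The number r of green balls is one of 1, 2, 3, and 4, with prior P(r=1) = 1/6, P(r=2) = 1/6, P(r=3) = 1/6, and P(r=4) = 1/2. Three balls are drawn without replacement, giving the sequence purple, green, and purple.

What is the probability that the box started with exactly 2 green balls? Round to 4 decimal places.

For each hypothesis, P(data | H) works out to: P(data | r = 1) = (4/5)(1/4)(3/3) = 1/5; P(data | r = 2) = (3/5)(2/4)(2/3) = 1/5; P(data | r = 3) = (2/5)(3/4)(1/3) = 1/10; P(data | r = 4) = (1/5)(4/4)(0/3) = 0.
Weighting by the prior gives 1/6 · 1/5 = 1/30, 1/6 · 1/5 = 1/30, 1/6 · 1/10 = 1/60, 1/2 · 0 = 0; summing to 1/12.
So P(r = 2 | data) = (1/30) / (1/12) = 2/5.

0.4000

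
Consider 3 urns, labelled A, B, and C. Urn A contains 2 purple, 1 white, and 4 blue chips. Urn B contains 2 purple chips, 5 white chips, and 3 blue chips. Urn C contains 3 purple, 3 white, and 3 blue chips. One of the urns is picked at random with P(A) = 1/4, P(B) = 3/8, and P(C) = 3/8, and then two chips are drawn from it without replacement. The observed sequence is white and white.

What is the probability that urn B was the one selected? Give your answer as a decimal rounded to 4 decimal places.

0.7273

The likelihood of the observed sequence under each hypothesis: P(data | urn A) = (1/7)(0/6) = 0; P(data | urn B) = (5/10)(4/9) = 2/9; P(data | urn C) = (3/9)(2/8) = 1/12.
The prior-weighted likelihoods are 1/4 · 0 = 0, 3/8 · 2/9 = 1/12, 3/8 · 1/12 = 1/32; summing to 11/96.
By Bayes' rule, P(urn B | data) = (1/12) / (11/96) = 8/11.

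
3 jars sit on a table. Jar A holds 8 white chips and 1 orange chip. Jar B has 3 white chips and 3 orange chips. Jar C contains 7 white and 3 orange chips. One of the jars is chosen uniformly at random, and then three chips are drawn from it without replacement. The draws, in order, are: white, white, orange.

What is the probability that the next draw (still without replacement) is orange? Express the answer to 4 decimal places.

Under each hypothesis, the probability of the observed sequence is: P(data | jar A) = (8/9)(7/8)(1/7) = 0.11111; P(data | jar B) = (3/6)(2/5)(3/4) = 0.15; P(data | jar C) = (7/10)(6/9)(3/8) = 0.175.
Multiplying each by its prior: 1/3 · 0.11111 = 0.037037, 1/3 · 0.15 = 0.05, 1/3 · 0.175 = 0.058333; summing to 0.14537.
The posterior is then P(jar A | data) = 0.25478, P(jar B | data) = 0.34395, P(jar C | data) = 0.40127.
So P(orange next | data) = Σ P(orange next | H) P(H | data) = (0)(0.25478) + (2/3)(0.34395) + (2/7)(0.40127) = 0.34395.

0.3439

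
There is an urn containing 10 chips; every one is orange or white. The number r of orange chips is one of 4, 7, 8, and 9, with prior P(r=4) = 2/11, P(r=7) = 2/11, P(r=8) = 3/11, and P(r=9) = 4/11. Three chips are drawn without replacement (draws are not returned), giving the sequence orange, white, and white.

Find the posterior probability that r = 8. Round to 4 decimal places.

0.1290

Compute the likelihood of the observed sequence for each case: P(data | r = 4) = (4/10)(6/9)(5/8) = 1/6; P(data | r = 7) = (7/10)(3/9)(2/8) = 7/120; P(data | r = 8) = (8/10)(2/9)(1/8) = 1/45; P(data | r = 9) = (9/10)(1/9)(0/8) = 0.
The prior-weighted likelihoods are 2/11 · 1/6 = 1/33, 2/11 · 7/120 = 7/660, 3/11 · 1/45 = 1/165, 4/11 · 0 = 0; with total 31/660.
By Bayes' rule, P(r = 8 | data) = (1/165) / (31/660) = 4/31.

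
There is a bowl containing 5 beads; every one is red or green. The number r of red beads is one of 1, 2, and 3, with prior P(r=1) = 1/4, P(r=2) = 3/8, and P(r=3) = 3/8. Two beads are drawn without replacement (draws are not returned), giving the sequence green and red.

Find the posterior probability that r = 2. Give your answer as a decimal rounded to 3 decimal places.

0.409

The likelihood of the observed sequence under each hypothesis: P(data | r = 1) = (4/5)(1/4) = 1/5; P(data | r = 2) = (3/5)(2/4) = 3/10; P(data | r = 3) = (2/5)(3/4) = 3/10.
The prior-weighted likelihoods are 1/4 · 1/5 = 1/20, 3/8 · 3/10 = 9/80, 3/8 · 3/10 = 9/80; these sum to 11/40.
So P(r = 2 | data) = (9/80) / (11/40) = 9/22.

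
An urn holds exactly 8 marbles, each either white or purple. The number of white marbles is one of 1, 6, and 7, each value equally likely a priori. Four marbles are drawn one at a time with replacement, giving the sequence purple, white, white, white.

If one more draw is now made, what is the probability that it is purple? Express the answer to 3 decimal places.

0.201

For each hypothesis, P(data | H) works out to: P(data | r = 1) = (7/8)(1/8)(1/8)(1/8) = 0.001709; P(data | r = 6) = (2/8)(6/8)(6/8)(6/8) = 0.10547; P(data | r = 7) = (1/8)(7/8)(7/8)(7/8) = 0.08374.
Weighting by the prior gives 1/3 · 0.001709 = 0.00056966, 1/3 · 0.10547 = 0.035156, 1/3 · 0.08374 = 0.027913; with total 0.063639.
Dividing through by the total gives posterior P(r = 1 | data) = 0.0089514, P(r = 6 | data) = 0.55243, P(r = 7 | data) = 0.43862.
Averaging over the posterior, P(purple next | data) = (7/8)(0.0089514) + (1/4)(0.55243) + (1/8)(0.43862) = 0.20077.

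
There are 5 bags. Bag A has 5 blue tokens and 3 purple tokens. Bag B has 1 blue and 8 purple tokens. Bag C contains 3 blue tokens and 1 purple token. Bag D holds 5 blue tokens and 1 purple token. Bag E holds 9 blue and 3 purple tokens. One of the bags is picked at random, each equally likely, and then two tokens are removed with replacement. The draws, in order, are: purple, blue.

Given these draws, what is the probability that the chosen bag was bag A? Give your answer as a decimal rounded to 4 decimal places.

The likelihood of the observed sequence under each hypothesis: P(data | bag A) = (3/8)(5/8) = 0.23438; P(data | bag B) = (8/9)(1/9) = 0.098765; P(data | bag C) = (1/4)(3/4) = 0.1875; P(data | bag D) = (1/6)(5/6) = 0.13889; P(data | bag E) = (3/12)(9/12) = 0.1875.
Multiplying each by its prior: 1/5 · 0.23438 = 0.046875, 1/5 · 0.098765 = 0.019753, 1/5 · 0.1875 = 0.0375, 1/5 · 0.13889 = 0.027778, 1/5 · 0.1875 = 0.0375; with total 0.16941.
Therefore the posterior P(bag A | data) = (0.046875) / (0.16941) = 0.2767.

0.2767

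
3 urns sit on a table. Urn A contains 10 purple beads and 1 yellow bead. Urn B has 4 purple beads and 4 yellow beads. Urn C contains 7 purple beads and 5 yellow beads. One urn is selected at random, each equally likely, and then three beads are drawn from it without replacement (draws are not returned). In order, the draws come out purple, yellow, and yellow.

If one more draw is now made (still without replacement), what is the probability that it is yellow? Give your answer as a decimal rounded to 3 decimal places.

Compute the likelihood of the observed sequence for each case: P(data | urn A) = (10/11)(1/10)(0/9) = 0; P(data | urn B) = (4/8)(4/7)(3/6) = 0.14286; P(data | urn C) = (7/12)(5/11)(4/10) = 0.10606.
The prior-weighted likelihoods are 1/3 · 0 = 0, 1/3 · 0.14286 = 0.047619, 1/3 · 0.10606 = 0.035354; with total 0.082973.
Normalising, the posterior is P(urn A | data) = 0, P(urn B | data) = 0.57391, P(urn C | data) = 0.42609.
So P(yellow next | data) = Σ P(yellow next | H) P(H | data) = (2/5)(0.57391) + (1/3)(0.42609) = 0.37159.

0.372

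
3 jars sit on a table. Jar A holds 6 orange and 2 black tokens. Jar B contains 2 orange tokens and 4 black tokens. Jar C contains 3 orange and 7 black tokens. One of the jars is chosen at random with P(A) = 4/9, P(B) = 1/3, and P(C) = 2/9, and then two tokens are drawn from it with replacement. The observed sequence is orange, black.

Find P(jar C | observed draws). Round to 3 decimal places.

0.229

The likelihood of the observed sequence under each hypothesis: P(data | jar A) = (6/8)(2/8) = 0.1875; P(data | jar B) = (2/6)(4/6) = 0.22222; P(data | jar C) = (3/10)(7/10) = 0.21.
Weighting by the prior gives 4/9 · 0.1875 = 0.083333, 1/3 · 0.22222 = 0.074074, 2/9 · 0.21 = 0.046667; these sum to 0.20407.
Hence P(jar C | data) = (0.046667) / (0.20407) = 0.22868.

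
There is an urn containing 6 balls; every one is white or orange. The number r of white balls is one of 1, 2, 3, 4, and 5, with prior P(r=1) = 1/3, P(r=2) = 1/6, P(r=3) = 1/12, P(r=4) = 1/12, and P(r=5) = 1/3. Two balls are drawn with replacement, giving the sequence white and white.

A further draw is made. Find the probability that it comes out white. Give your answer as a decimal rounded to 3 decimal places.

0.743

For each hypothesis, P(data | H) works out to: P(data | r = 1) = (1/6)(1/6) = 1/36; P(data | r = 2) = (2/6)(2/6) = 1/9; P(data | r = 3) = (3/6)(3/6) = 1/4; P(data | r = 4) = (4/6)(4/6) = 4/9; P(data | r = 5) = (5/6)(5/6) = 25/36.
The prior-weighted likelihoods are 1/3 · 1/36 = 1/108, 1/6 · 1/9 = 1/54, 1/12 · 1/4 = 1/48, 1/12 · 4/9 = 1/27, 1/3 · 25/36 = 25/108; summing to 137/432.
The posterior is then P(r = 1 | data) = 4/137, P(r = 2 | data) = 8/137, P(r = 3 | data) = 9/137, P(r = 4 | data) = 16/137, P(r = 5 | data) = 100/137.
So P(white next | data) = Σ P(white next | H) P(H | data) = (1/6)(4/137) + (1/3)(8/137) + (1/2)(9/137) + (2/3)(16/137) + (5/6)(100/137) = 611/822.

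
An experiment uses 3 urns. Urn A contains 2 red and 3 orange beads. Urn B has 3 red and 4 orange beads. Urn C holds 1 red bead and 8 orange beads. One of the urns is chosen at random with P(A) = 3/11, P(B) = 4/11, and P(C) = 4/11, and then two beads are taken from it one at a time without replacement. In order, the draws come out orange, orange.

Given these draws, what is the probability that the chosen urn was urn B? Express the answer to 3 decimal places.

Under each hypothesis, the probability of the observed sequence is: P(data | urn A) = (3/5)(2/4) = 0.3; P(data | urn B) = (4/7)(3/6) = 0.28571; P(data | urn C) = (8/9)(7/8) = 0.77778.
The prior-weighted likelihoods are 3/11 · 0.3 = 0.081818, 4/11 · 0.28571 = 0.1039, 4/11 · 0.77778 = 0.28283; summing to 0.46854.
Hence P(urn B | data) = (0.1039) / (0.46854) = 0.22174.

0.222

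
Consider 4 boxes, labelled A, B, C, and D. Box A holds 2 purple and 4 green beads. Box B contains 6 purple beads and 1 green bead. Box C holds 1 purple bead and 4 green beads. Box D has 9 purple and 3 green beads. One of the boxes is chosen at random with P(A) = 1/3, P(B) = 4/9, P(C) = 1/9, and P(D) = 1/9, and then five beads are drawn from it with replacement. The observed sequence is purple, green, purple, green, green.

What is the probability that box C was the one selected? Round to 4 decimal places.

The likelihood of the observed sequence under each hypothesis: P(data | box A) = (2/6)(4/6)(2/6)(4/6)(4/6) = 0.032922; P(data | box B) = (6/7)(1/7)(6/7)(1/7)(1/7) = 0.002142; P(data | box C) = (1/5)(4/5)(1/5)(4/5)(4/5) = 0.02048; P(data | box D) = (9/12)(3/12)(9/12)(3/12)(3/12) = 0.0087891.
The prior-weighted likelihoods are 1/3 · 0.032922 = 0.010974, 4/9 · 0.002142 = 0.00095198, 1/9 · 0.02048 = 0.0022756, 1/9 · 0.0087891 = 0.00097656; summing to 0.015178.
Therefore the posterior P(box C | data) = (0.0022756) / (0.015178) = 0.14992.

0.1499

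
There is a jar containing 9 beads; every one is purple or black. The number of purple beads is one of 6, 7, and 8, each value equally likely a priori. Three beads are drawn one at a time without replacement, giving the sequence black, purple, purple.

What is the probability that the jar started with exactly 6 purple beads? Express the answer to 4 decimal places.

0.3913

Compute the likelihood of the observed sequence for each case: P(data | r = 6) = (3/9)(6/8)(5/7) = 5/28; P(data | r = 7) = (2/9)(7/8)(6/7) = 1/6; P(data | r = 8) = (1/9)(8/8)(7/7) = 1/9.
The prior-weighted likelihoods are 1/3 · 5/28 = 5/84, 1/3 · 1/6 = 1/18, 1/3 · 1/9 = 1/27; with total 115/756.
Therefore the posterior P(r = 6 | data) = (5/84) / (115/756) = 9/23.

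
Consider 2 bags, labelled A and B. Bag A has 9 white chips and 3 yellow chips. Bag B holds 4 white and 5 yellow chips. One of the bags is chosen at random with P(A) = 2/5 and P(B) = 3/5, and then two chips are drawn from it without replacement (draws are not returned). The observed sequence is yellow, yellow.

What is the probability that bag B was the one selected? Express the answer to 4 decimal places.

0.9016

Compute the likelihood of the observed sequence for each case: P(data | bag A) = (3/12)(2/11) = 1/22; P(data | bag B) = (5/9)(4/8) = 5/18.
Multiplying each by its prior: 2/5 · 1/22 = 1/55, 3/5 · 5/18 = 1/6; these sum to 61/330.
Hence P(bag B | data) = (1/6) / (61/330) = 55/61.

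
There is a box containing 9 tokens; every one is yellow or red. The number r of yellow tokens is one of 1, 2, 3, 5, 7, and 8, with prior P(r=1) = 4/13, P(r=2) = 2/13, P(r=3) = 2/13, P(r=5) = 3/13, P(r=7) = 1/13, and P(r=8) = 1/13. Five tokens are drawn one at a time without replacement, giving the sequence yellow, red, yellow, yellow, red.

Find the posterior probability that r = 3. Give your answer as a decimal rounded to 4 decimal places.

For each hypothesis, P(data | H) works out to: P(data | r = 1) = (1/9)(8/8)(0/7) = 0; P(data | r = 2) = (2/9)(7/8)(1/7)(0/6) = 0; P(data | r = 3) = (3/9)(6/8)(2/7)(1/6)(5/5) = 1/84; P(data | r = 5) = (5/9)(4/8)(4/7)(3/6)(3/5) = 1/21; P(data | r = 7) = (7/9)(2/8)(6/7)(5/6)(1/5) = 1/36; P(data | r = 8) = (8/9)(1/8)(7/7)(6/6)(0/5) = 0.
The prior-weighted likelihoods are 4/13 · 0 = 0, 2/13 · 0 = 0, 2/13 · 1/84 = 1/546, 3/13 · 1/21 = 1/91, 1/13 · 1/36 = 1/468, 1/13 · 0 = 0; summing to 7/468.
Therefore the posterior P(r = 3 | data) = (1/546) / (7/468) = 6/49.

0.1224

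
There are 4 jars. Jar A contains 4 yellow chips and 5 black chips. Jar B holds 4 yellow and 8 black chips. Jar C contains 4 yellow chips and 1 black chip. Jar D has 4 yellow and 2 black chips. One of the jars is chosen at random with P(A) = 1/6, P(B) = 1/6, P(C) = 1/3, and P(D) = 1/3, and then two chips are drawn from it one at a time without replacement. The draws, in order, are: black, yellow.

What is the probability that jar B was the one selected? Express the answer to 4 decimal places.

For each hypothesis, P(data | H) works out to: P(data | jar A) = (5/9)(4/8) = 0.27778; P(data | jar B) = (8/12)(4/11) = 0.24242; P(data | jar C) = (1/5)(4/4) = 0.2; P(data | jar D) = (2/6)(4/5) = 0.26667.
Multiplying each by its prior: 1/6 · 0.27778 = 0.046296, 1/6 · 0.24242 = 0.040404, 1/3 · 0.2 = 0.066667, 1/3 · 0.26667 = 0.088889; these sum to 0.24226.
Hence P(jar B | data) = (0.040404) / (0.24226) = 0.16678.

0.1668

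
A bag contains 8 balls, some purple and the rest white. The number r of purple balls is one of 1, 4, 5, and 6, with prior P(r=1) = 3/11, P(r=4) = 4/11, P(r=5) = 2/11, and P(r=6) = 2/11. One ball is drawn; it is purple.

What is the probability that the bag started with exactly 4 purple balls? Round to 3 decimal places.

0.390

Under each hypothesis, the probability of this draw is: P(data | r = 1) = (1/8) = 1/8; P(data | r = 4) = (4/8) = 1/2; P(data | r = 5) = (5/8) = 5/8; P(data | r = 6) = (6/8) = 3/4.
Multiplying each by its prior: 3/11 · 1/8 = 3/88, 4/11 · 1/2 = 2/11, 2/11 · 5/8 = 5/44, 2/11 · 3/4 = 3/22; these sum to 41/88.
Hence P(r = 4 | data) = (2/11) / (41/88) = 16/41.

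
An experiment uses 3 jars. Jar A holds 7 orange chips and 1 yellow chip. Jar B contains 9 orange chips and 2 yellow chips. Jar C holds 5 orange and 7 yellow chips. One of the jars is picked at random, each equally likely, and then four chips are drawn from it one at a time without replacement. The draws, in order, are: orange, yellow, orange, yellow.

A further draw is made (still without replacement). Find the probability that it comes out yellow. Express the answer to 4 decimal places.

0.4972

The likelihood of the observed sequence under each hypothesis: P(data | jar A) = (7/8)(1/7)(6/6)(0/5) = 0; P(data | jar B) = (9/11)(2/10)(8/9)(1/8) = 1/55; P(data | jar C) = (5/12)(7/11)(4/10)(6/9) = 7/99.
Multiplying each by its prior: 1/3 · 0 = 0, 1/3 · 1/55 = 1/165, 1/3 · 7/99 = 7/297; with total 4/135.
Dividing through by the total gives posterior P(jar A | data) = 0, P(jar B | data) = 9/44, P(jar C | data) = 35/44.
So P(yellow next | data) = Σ P(yellow next | H) P(H | data) = (0)(9/44) + (5/8)(35/44) = 175/352.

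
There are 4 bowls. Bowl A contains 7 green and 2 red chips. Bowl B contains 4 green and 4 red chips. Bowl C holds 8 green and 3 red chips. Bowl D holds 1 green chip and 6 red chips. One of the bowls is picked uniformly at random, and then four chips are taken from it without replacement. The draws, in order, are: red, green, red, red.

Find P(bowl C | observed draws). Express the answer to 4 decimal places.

Compute the likelihood of the observed sequence for each case: P(data | bowl A) = (2/9)(7/8)(1/7)(0/6) = 0; P(data | bowl B) = (4/8)(4/7)(3/6)(2/5) = 2/35; P(data | bowl C) = (3/11)(8/10)(2/9)(1/8) = 1/165; P(data | bowl D) = (6/7)(1/6)(5/5)(4/4) = 1/7.
The prior-weighted likelihoods are 1/4 · 0 = 0, 1/4 · 2/35 = 1/70, 1/4 · 1/165 = 1/660, 1/4 · 1/7 = 1/28; these sum to 17/330.
Hence P(bowl C | data) = (1/660) / (17/330) = 1/34.

0.0294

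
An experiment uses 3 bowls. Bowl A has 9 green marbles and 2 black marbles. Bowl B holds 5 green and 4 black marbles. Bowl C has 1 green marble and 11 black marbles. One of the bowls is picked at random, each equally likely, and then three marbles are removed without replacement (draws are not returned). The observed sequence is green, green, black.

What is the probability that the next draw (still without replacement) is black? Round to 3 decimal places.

The likelihood of the observed sequence under each hypothesis: P(data | bowl A) = (9/11)(8/10)(2/9) = 0.14545; P(data | bowl B) = (5/9)(4/8)(4/7) = 0.15873; P(data | bowl C) = (1/12)(0/11) = 0.
Weighting by the prior gives 1/3 · 0.14545 = 0.048485, 1/3 · 0.15873 = 0.05291, 1/3 · 0 = 0; summing to 0.10139.
Dividing through by the total gives posterior P(bowl A | data) = 0.47818, P(bowl B | data) = 0.52182, P(bowl C | data) = 0.
The predictive probability is P(black next | data) = (1/8)(0.47818) + (1/2)(0.52182) = 0.32068.

0.321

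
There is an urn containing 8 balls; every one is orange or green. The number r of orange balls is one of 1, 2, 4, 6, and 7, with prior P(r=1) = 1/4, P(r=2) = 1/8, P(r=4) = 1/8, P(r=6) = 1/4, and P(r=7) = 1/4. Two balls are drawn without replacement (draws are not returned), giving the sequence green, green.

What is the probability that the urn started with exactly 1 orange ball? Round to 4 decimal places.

The likelihood of the observed sequence under each hypothesis: P(data | r = 1) = (7/8)(6/7) = 3/4; P(data | r = 2) = (6/8)(5/7) = 15/28; P(data | r = 4) = (4/8)(3/7) = 3/14; P(data | r = 6) = (2/8)(1/7) = 1/28; P(data | r = 7) = (1/8)(0/7) = 0.
The prior-weighted likelihoods are 1/4 · 3/4 = 3/16, 1/8 · 15/28 = 15/224, 1/8 · 3/14 = 3/112, 1/4 · 1/28 = 1/112, 1/4 · 0 = 0; summing to 65/224.
By Bayes' rule, P(r = 1 | data) = (3/16) / (65/224) = 42/65.

0.6462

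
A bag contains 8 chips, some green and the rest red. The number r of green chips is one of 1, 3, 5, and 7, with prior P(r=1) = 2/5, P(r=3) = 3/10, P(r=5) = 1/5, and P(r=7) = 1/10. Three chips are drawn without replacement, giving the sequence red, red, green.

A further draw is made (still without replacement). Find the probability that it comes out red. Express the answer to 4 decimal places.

0.7059

Under each hypothesis, the probability of the observed sequence is: P(data | r = 1) = (7/8)(6/7)(1/6) = 1/8; P(data | r = 3) = (5/8)(4/7)(3/6) = 5/28; P(data | r = 5) = (3/8)(2/7)(5/6) = 5/56; P(data | r = 7) = (1/8)(0/7) = 0.
Weighting by the prior gives 2/5 · 1/8 = 1/20, 3/10 · 5/28 = 3/56, 1/5 · 5/56 = 1/56, 1/10 · 0 = 0; with total 17/140.
Normalising, the posterior is P(r = 1 | data) = 7/17, P(r = 3 | data) = 15/34, P(r = 5 | data) = 5/34, P(r = 7 | data) = 0.
Averaging over the posterior, P(red next | data) = (1)(7/17) + (3/5)(15/34) + (1/5)(5/34) = 12/17.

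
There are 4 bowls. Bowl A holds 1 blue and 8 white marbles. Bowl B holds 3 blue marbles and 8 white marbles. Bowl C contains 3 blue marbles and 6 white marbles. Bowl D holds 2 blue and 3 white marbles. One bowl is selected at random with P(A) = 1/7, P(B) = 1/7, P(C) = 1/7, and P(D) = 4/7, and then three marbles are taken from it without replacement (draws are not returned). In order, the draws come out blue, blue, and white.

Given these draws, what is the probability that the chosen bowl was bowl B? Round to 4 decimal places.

The likelihood of the observed sequence under each hypothesis: P(data | bowl A) = (1/9)(0/8) = 0; P(data | bowl B) = (3/11)(2/10)(8/9) = 0.048485; P(data | bowl C) = (3/9)(2/8)(6/7) = 0.071429; P(data | bowl D) = (2/5)(1/4)(3/3) = 0.1.
Multiplying each by its prior: 1/7 · 0 = 0, 1/7 · 0.048485 = 0.0069264, 1/7 · 0.071429 = 0.010204, 4/7 · 0.1 = 0.057143; these sum to 0.074273.
Hence P(bowl B | data) = (0.0069264) / (0.074273) = 0.093256.

0.0933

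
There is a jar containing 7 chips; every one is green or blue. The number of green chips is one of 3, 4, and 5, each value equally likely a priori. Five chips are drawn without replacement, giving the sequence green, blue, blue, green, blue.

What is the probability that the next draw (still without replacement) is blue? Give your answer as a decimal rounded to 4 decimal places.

0.3333

Under each hypothesis, the probability of the observed sequence is: P(data | r = 3) = (3/7)(4/6)(3/5)(2/4)(2/3) = 2/35; P(data | r = 4) = (4/7)(3/6)(2/5)(3/4)(1/3) = 1/35; P(data | r = 5) = (5/7)(2/6)(1/5)(4/4)(0/3) = 0.
The prior-weighted likelihoods are 1/3 · 2/35 = 2/105, 1/3 · 1/35 = 1/105, 1/3 · 0 = 0; these sum to 1/35.
Dividing through by the total gives posterior P(r = 3 | data) = 2/3, P(r = 4 | data) = 1/3, P(r = 5 | data) = 0.
The predictive probability is P(blue next | data) = (1/2)(2/3) + (0)(1/3) = 1/3.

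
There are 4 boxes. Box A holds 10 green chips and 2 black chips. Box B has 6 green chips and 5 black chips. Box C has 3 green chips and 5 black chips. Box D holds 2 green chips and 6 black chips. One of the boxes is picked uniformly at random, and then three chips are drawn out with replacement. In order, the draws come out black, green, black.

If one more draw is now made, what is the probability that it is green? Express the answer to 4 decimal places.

0.4039

Compute the likelihood of the observed sequence for each case: P(data | box A) = (2/12)(10/12)(2/12) = 0.023148; P(data | box B) = (5/11)(6/11)(5/11) = 0.1127; P(data | box C) = (5/8)(3/8)(5/8) = 0.14648; P(data | box D) = (6/8)(2/8)(6/8) = 0.14062.
The prior-weighted likelihoods are 1/4 · 0.023148 = 0.005787, 1/4 · 0.1127 = 0.028174, 1/4 · 0.14648 = 0.036621, 1/4 · 0.14062 = 0.035156; these sum to 0.10574.
Normalising, the posterior is P(box A | data) = 0.05473, P(box B | data) = 0.26645, P(box C | data) = 0.34634, P(box D | data) = 0.33248.
So P(green next | data) = Σ P(green next | H) P(H | data) = (5/6)(0.05473) + (6/11)(0.26645) + (3/8)(0.34634) + (1/4)(0.33248) = 0.40394.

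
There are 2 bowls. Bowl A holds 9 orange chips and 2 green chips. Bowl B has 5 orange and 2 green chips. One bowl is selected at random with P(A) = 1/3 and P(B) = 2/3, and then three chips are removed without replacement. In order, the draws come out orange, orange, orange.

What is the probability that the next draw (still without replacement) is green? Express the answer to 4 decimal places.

The likelihood of the observed sequence under each hypothesis: P(data | bowl A) = (9/11)(8/10)(7/9) = 0.50909; P(data | bowl B) = (5/7)(4/6)(3/5) = 0.28571.
The prior-weighted likelihoods are 1/3 · 0.50909 = 0.1697, 2/3 · 0.28571 = 0.19048; these sum to 0.36017.
Dividing through by the total gives posterior P(bowl A | data) = 0.47115, P(bowl B | data) = 0.52885.
Averaging over the posterior, P(green next | data) = (1/4)(0.47115) + (1/2)(0.52885) = 0.38221.

0.3822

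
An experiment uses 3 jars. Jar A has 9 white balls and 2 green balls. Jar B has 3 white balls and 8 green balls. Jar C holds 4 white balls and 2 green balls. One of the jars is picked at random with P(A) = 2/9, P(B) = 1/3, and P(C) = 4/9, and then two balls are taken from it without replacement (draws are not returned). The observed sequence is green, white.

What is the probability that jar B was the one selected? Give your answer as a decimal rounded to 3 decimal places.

0.320

Under each hypothesis, the probability of the observed sequence is: P(data | jar A) = (2/11)(9/10) = 0.16364; P(data | jar B) = (8/11)(3/10) = 0.21818; P(data | jar C) = (2/6)(4/5) = 0.26667.
Multiplying each by its prior: 2/9 · 0.16364 = 0.036364, 1/3 · 0.21818 = 0.072727, 4/9 · 0.26667 = 0.11852; summing to 0.22761.
Hence P(jar B | data) = (0.072727) / (0.22761) = 0.31953.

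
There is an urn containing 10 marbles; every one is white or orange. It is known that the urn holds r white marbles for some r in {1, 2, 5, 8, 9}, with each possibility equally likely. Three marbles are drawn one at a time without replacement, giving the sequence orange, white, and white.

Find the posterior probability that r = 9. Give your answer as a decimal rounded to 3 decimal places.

0.240

The likelihood of the observed sequence under each hypothesis: P(data | r = 1) = (9/10)(1/9)(0/8) = 0; P(data | r = 2) = (8/10)(2/9)(1/8) = 1/45; P(data | r = 5) = (5/10)(5/9)(4/8) = 5/36; P(data | r = 8) = (2/10)(8/9)(7/8) = 7/45; P(data | r = 9) = (1/10)(9/9)(8/8) = 1/10.
Weighting by the prior gives 1/5 · 0 = 0, 1/5 · 1/45 = 1/225, 1/5 · 5/36 = 1/36, 1/5 · 7/45 = 7/225, 1/5 · 1/10 = 1/50; with total 1/12.
So P(r = 9 | data) = (1/50) / (1/12) = 6/25.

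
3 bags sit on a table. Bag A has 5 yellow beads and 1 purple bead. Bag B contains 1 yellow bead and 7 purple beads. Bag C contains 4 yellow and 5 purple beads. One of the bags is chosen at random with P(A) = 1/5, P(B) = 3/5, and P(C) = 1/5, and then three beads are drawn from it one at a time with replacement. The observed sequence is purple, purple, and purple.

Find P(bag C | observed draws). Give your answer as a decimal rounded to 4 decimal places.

The likelihood of the observed sequence under each hypothesis: P(data | bag A) = (1/6)(1/6)(1/6) = 0.0046296; P(data | bag B) = (7/8)(7/8)(7/8) = 0.66992; P(data | bag C) = (5/9)(5/9)(5/9) = 0.17147.
Weighting by the prior gives 1/5 · 0.0046296 = 0.00092593, 3/5 · 0.66992 = 0.40195, 1/5 · 0.17147 = 0.034294; summing to 0.43717.
Therefore the posterior P(bag C | data) = (0.034294) / (0.43717) = 0.078444.

0.0784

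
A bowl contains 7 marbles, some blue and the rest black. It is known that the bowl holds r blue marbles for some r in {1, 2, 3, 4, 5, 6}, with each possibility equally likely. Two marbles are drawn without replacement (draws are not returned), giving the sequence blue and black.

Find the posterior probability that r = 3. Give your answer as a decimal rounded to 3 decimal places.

0.214

Under each hypothesis, the probability of the observed sequence is: P(data | r = 1) = (1/7)(6/6) = 1/7; P(data | r = 2) = (2/7)(5/6) = 5/21; P(data | r = 3) = (3/7)(4/6) = 2/7; P(data | r = 4) = (4/7)(3/6) = 2/7; P(data | r = 5) = (5/7)(2/6) = 5/21; P(data | r = 6) = (6/7)(1/6) = 1/7.
The prior-weighted likelihoods are 1/6 · 1/7 = 1/42, 1/6 · 5/21 = 5/126, 1/6 · 2/7 = 1/21, 1/6 · 2/7 = 1/21, 1/6 · 5/21 = 5/126, 1/6 · 1/7 = 1/42; with total 2/9.
Hence P(r = 3 | data) = (1/21) / (2/9) = 3/14.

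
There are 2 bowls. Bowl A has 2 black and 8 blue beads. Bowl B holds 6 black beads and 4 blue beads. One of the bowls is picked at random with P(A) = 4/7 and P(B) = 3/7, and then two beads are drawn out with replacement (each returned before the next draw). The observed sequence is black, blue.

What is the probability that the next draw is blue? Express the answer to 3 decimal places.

Under each hypothesis, the probability of the observed sequence is: P(data | bowl A) = (2/10)(8/10) = 4/25; P(data | bowl B) = (6/10)(4/10) = 6/25.
Weighting by the prior gives 4/7 · 4/25 = 16/175, 3/7 · 6/25 = 18/175; summing to 34/175.
Dividing through by the total gives posterior P(bowl A | data) = 8/17, P(bowl B | data) = 9/17.
The predictive probability is P(blue next | data) = (4/5)(8/17) + (2/5)(9/17) = 10/17.

0.588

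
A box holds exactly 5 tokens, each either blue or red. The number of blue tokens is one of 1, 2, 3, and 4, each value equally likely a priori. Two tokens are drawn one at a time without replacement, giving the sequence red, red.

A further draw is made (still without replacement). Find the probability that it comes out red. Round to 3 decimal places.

For each hypothesis, P(data | H) works out to: P(data | r = 1) = (4/5)(3/4) = 3/5; P(data | r = 2) = (3/5)(2/4) = 3/10; P(data | r = 3) = (2/5)(1/4) = 1/10; P(data | r = 4) = (1/5)(0/4) = 0.
The prior-weighted likelihoods are 1/4 · 3/5 = 3/20, 1/4 · 3/10 = 3/40, 1/4 · 1/10 = 1/40, 1/4 · 0 = 0; these sum to 1/4.
The posterior is then P(r = 1 | data) = 3/5, P(r = 2 | data) = 3/10, P(r = 3 | data) = 1/10, P(r = 4 | data) = 0.
Averaging over the posterior, P(red next | data) = (2/3)(3/5) + (1/3)(3/10) + (0)(1/10) = 1/2.

0.500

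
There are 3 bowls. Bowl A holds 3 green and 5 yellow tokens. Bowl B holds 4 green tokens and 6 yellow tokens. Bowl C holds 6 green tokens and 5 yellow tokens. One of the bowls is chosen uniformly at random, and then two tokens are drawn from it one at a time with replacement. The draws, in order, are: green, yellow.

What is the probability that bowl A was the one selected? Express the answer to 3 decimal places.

Under each hypothesis, the probability of the observed sequence is: P(data | bowl A) = (3/8)(5/8) = 0.23438; P(data | bowl B) = (4/10)(6/10) = 0.24; P(data | bowl C) = (6/11)(5/11) = 0.24793.
Multiplying each by its prior: 1/3 · 0.23438 = 0.078125, 1/3 · 0.24 = 0.08, 1/3 · 0.24793 = 0.082645; these sum to 0.24077.
Therefore the posterior P(bowl A | data) = (0.078125) / (0.24077) = 0.32448.

0.324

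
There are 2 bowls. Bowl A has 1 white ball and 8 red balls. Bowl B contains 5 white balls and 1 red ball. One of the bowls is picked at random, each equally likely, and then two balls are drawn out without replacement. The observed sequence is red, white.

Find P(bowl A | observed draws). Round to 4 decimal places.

Compute the likelihood of the observed sequence for each case: P(data | bowl A) = (8/9)(1/8) = 1/9; P(data | bowl B) = (1/6)(5/5) = 1/6.
Weighting by the prior gives 1/2 · 1/9 = 1/18, 1/2 · 1/6 = 1/12; these sum to 5/36.
Therefore the posterior P(bowl A | data) = (1/18) / (5/36) = 2/5.

0.4000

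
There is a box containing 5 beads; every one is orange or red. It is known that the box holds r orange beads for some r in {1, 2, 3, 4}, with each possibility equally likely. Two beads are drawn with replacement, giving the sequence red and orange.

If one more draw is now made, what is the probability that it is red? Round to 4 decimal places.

0.5000

For each hypothesis, P(data | H) works out to: P(data | r = 1) = (4/5)(1/5) = 4/25; P(data | r = 2) = (3/5)(2/5) = 6/25; P(data | r = 3) = (2/5)(3/5) = 6/25; P(data | r = 4) = (1/5)(4/5) = 4/25.
Multiplying each by its prior: 1/4 · 4/25 = 1/25, 1/4 · 6/25 = 3/50, 1/4 · 6/25 = 3/50, 1/4 · 4/25 = 1/25; with total 1/5.
Dividing through by the total gives posterior P(r = 1 | data) = 1/5, P(r = 2 | data) = 3/10, P(r = 3 | data) = 3/10, P(r = 4 | data) = 1/5.
The predictive probability is P(red next | data) = (4/5)(1/5) + (3/5)(3/10) + (2/5)(3/10) + (1/5)(1/5) = 1/2.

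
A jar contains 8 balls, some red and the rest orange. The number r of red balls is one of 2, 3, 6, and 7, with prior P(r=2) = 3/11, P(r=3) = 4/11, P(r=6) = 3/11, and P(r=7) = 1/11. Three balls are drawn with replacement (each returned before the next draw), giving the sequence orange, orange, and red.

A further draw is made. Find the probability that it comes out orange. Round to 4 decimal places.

Compute the likelihood of the observed sequence for each case: P(data | r = 2) = (6/8)(6/8)(2/8) = 0.14062; P(data | r = 3) = (5/8)(5/8)(3/8) = 0.14648; P(data | r = 6) = (2/8)(2/8)(6/8) = 0.046875; P(data | r = 7) = (1/8)(1/8)(7/8) = 0.013672.
Weighting by the prior gives 3/11 · 0.14062 = 0.038352, 4/11 · 0.14648 = 0.053267, 3/11 · 0.046875 = 0.012784, 1/11 · 0.013672 = 0.0012429; with total 0.10565.
The posterior is then P(r = 2 | data) = 0.36303, P(r = 3 | data) = 0.5042, P(r = 6 | data) = 0.12101, P(r = 7 | data) = 0.011765.
The predictive probability is P(orange next | data) = (3/4)(0.36303) + (5/8)(0.5042) + (1/4)(0.12101) + (1/8)(0.011765) = 0.61912.

0.6191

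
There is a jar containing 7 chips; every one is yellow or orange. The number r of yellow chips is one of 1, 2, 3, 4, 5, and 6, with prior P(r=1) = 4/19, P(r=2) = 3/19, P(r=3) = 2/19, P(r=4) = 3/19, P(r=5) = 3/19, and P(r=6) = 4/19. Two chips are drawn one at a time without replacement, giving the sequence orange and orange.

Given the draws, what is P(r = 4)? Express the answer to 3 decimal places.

0.079

For each hypothesis, P(data | H) works out to: P(data | r = 1) = (6/7)(5/6) = 5/7; P(data | r = 2) = (5/7)(4/6) = 10/21; P(data | r = 3) = (4/7)(3/6) = 2/7; P(data | r = 4) = (3/7)(2/6) = 1/7; P(data | r = 5) = (2/7)(1/6) = 1/21; P(data | r = 6) = (1/7)(0/6) = 0.
Multiplying each by its prior: 4/19 · 5/7 = 20/133, 3/19 · 10/21 = 10/133, 2/19 · 2/7 = 4/133, 3/19 · 1/7 = 3/133, 3/19 · 1/21 = 1/133, 4/19 · 0 = 0; summing to 2/7.
By Bayes' rule, P(r = 4 | data) = (3/133) / (2/7) = 3/38.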